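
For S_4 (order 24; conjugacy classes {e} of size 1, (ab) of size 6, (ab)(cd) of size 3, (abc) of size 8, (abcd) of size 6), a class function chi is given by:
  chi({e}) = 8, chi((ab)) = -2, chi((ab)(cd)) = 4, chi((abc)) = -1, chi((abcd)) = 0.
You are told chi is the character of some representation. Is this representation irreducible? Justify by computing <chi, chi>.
Not irreducible (reducible): <chi, chi> = 6 > 1.

Solution. <chi, chi> = (1/|G|) sum_C |C| * |chi(C)|^2 = (1/24)[1*|8|^2 + 6*|-2|^2 + 3*|4|^2 + 8*|-1|^2 + 6*|0|^2]
  = (1/24)[(64) + (24) + (48) + (8) + (0)] = 144/24 = 6.
A character is irreducible iff <chi, chi> = 1, so this representation is reducible.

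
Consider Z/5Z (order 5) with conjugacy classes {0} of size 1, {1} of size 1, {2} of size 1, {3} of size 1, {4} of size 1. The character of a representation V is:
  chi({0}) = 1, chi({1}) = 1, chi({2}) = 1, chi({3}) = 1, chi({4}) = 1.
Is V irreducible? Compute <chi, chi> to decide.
Irreducible: <chi, chi> = 1.

Details: <chi, chi> = (1/|G|) sum_C |C| * |chi(C)|^2 = (1/5)[1*|1|^2 + 1*|1|^2 + 1*|1|^2 + 1*|1|^2 + 1*|1|^2]
  = (1/5)[(1) + (1) + (1) + (1) + (1)] = 5/5 = 1.
(Exp terms are combined using exp(i*s)*conj(exp(i*t)) = exp(i*(s-t)), and sums of them are collapsed using the identity that for every m > 1 the m distinct m-th roots of unity sum to 0, e.g. 1 + exp(2*I*pi/3) + exp(-2*I*pi/3) = 0.)
A character is irreducible iff <chi, chi> = 1, so this representation is irreducible.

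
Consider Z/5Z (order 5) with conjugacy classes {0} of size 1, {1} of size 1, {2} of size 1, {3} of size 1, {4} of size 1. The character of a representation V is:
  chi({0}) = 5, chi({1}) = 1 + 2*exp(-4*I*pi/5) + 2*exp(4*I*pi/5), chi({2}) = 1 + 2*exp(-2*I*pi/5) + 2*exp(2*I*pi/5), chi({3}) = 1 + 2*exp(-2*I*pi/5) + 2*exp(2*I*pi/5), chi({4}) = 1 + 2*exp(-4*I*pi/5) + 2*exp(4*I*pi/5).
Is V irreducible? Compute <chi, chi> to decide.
Not irreducible (reducible): <chi, chi> = 9 > 1.

Reasoning: <chi, chi> = (1/|G|) sum_C |C| * |chi(C)|^2 = (1/5)[1*|5|^2 + 1*|1 + 2*exp(-4*I*pi/5) + 2*exp(4*I*pi/5)|^2 + 1*|1 + 2*exp(-2*I*pi/5) + 2*exp(2*I*pi/5)|^2 + 1*|1 + 2*exp(-2*I*pi/5) + 2*exp(2*I*pi/5)|^2 + 1*|1 + 2*exp(-4*I*pi/5) + 2*exp(4*I*pi/5)|^2]
  = (1/5)[(25) + (5) + (5) + (5) + (5)] = 45/5 = 9.
(Exp terms are combined using exp(i*s)*conj(exp(i*t)) = exp(i*(s-t)), and sums of them are collapsed using the identity that for every m > 1 the m distinct m-th roots of unity sum to 0, e.g. 1 + exp(2*I*pi/3) + exp(-2*I*pi/3) = 0.)
A character is irreducible iff <chi, chi> = 1, so this representation is reducible.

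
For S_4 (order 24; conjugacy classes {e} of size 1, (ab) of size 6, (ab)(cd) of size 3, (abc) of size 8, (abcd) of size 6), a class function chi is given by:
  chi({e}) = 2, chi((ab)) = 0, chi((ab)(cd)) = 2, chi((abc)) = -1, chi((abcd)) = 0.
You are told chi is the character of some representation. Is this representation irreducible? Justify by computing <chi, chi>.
Irreducible: <chi, chi> = 1.

Justification: <chi, chi> = (1/|G|) sum_C |C| * |chi(C)|^2 = (1/24)[1*|2|^2 + 6*|0|^2 + 3*|2|^2 + 8*|-1|^2 + 6*|0|^2]
  = (1/24)[(4) + (0) + (12) + (8) + (0)] = 24/24 = 1.
A character is irreducible iff <chi, chi> = 1, so this representation is irreducible.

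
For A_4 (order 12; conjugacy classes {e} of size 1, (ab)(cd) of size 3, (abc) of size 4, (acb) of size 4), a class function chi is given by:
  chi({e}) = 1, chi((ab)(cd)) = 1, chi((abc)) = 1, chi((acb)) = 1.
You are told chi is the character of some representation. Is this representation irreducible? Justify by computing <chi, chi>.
Irreducible: <chi, chi> = 1.

Solution. <chi, chi> = (1/|G|) sum_C |C| * |chi(C)|^2 = (1/12)[1*|1|^2 + 3*|1|^2 + 4*|1|^2 + 4*|1|^2]
  = (1/12)[(1) + (3) + (4) + (4)] = 12/12 = 1.
(Exp terms are combined using exp(i*s)*conj(exp(i*t)) = exp(i*(s-t)), and sums of them are collapsed using the identity that for every m > 1 the m distinct m-th roots of unity sum to 0, e.g. 1 + exp(2*I*pi/3) + exp(-2*I*pi/3) = 0.)
A character is irreducible iff <chi, chi> = 1, so this representation is irreducible.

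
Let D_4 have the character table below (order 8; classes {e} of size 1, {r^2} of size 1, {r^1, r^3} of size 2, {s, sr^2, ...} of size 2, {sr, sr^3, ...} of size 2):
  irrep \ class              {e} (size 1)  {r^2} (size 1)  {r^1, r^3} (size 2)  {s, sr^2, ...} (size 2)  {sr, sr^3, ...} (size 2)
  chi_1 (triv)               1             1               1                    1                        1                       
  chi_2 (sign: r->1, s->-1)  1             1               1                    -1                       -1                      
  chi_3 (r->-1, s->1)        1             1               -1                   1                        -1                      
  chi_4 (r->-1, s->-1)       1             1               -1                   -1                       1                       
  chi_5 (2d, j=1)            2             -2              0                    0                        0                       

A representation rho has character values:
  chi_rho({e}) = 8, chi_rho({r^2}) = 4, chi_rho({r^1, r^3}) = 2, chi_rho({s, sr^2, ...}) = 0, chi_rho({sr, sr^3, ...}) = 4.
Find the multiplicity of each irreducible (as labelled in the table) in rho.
Multiplicities: chi_1: 3, chi_2: 1, chi_3: 0, chi_4: 2, chi_5: 1.

Reasoning: Use <chi_rho, chi> = (1/|G|) sum_C |C| * chi_rho(C) * conj(chi(C)) with |G| = 8 for each irreducible chi in the table:
  <chi_rho, chi_1> = (1/8)[1*(8)*conj(1) + 1*(4)*conj(1) + 2*(2)*conj(1) + 2*(0)*conj(1) + 2*(4)*conj(1)]
      = (1/8)[(8) + (4) + (4) + (0) + (8)] = 24/8 = 3
  <chi_rho, chi_2> = (1/8)[1*(8)*conj(1) + 1*(4)*conj(1) + 2*(2)*conj(1) + 2*(0)*conj(-1) + 2*(4)*conj(-1)]
      = (1/8)[(8) + (4) + (4) + (0) + (-8)] = 8/8 = 1
  <chi_rho, chi_3> = (1/8)[1*(8)*conj(1) + 1*(4)*conj(1) + 2*(2)*conj(-1) + 2*(0)*conj(1) + 2*(4)*conj(-1)]
      = (1/8)[(8) + (4) + (-4) + (0) + (-8)] = 0/8 = 0
  <chi_rho, chi_4> = (1/8)[1*(8)*conj(1) + 1*(4)*conj(1) + 2*(2)*conj(-1) + 2*(0)*conj(-1) + 2*(4)*conj(1)]
      = (1/8)[(8) + (4) + (-4) + (0) + (8)] = 16/8 = 2
  <chi_rho, chi_5> = (1/8)[1*(8)*conj(2) + 1*(4)*conj(-2) + 2*(2)*conj(0) + 2*(0)*conj(0) + 2*(4)*conj(0)]
      = (1/8)[(16) + (-8) + (0) + (0) + (0)] = 8/8 = 1
Dimension check: dim(rho) = sum (mult * dim) = 3*1 + 1*1 + 0*1 + 2*1 + 1*2 = 8 = chi_rho(e) = 8.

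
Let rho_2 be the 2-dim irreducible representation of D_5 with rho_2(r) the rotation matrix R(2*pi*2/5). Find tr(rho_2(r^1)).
chi_{rho_2}(r^1) = 2*cos(2*pi*2*1/5) = -sqrt(5)/2 - 1/2

Solution. rho_2(r^1) is rotation by angle 2*pi*2*1/5, whose trace is 2*cos(2*pi*2*1/5) = -sqrt(5)/2 - 1/2.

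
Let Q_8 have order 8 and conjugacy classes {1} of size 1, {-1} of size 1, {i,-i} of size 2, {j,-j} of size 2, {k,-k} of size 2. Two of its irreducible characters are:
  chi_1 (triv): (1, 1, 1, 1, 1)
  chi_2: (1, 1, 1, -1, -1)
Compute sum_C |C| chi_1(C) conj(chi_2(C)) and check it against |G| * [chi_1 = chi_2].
Sum = 0; so <chi_1, chi_2> = 0 (distinct irreducibles are orthogonal).

Reasoning: Compute term by term over conjugacy classes (|C| * chi_1(C) * conj(chi_2(C))):
  1*(1)*conj(1) + 1*(1)*conj(1) + 2*(1)*conj(1) + 2*(1)*conj(-1) + 2*(1)*conj(-1)
  = (1) + (1) + (2) + (-2) + (-2)
  = 0.
Dividing by |G| = 8 gives 0/8 = 0, matching the row-orthogonality relation <chi_1, chi_2> = [chi_1 = chi_2].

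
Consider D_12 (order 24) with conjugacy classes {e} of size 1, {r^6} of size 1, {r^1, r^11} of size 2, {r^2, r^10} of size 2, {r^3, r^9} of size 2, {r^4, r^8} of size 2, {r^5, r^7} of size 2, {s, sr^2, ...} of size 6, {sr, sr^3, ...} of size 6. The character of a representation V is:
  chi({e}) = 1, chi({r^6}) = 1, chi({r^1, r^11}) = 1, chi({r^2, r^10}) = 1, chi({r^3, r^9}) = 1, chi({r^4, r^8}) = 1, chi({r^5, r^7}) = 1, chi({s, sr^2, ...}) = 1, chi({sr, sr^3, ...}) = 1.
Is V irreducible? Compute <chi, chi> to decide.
Irreducible: <chi, chi> = 1.

Solution. <chi, chi> = (1/|G|) sum_C |C| * |chi(C)|^2 = (1/24)[1*|1|^2 + 1*|1|^2 + 2*|1|^2 + 2*|1|^2 + 2*|1|^2 + 2*|1|^2 + 2*|1|^2 + 6*|1|^2 + 6*|1|^2]
  = (1/24)[(1) + (1) + (2) + (2) + (2) + (2) + (2) + (6) + (6)] = 24/24 = 1.
A character is irreducible iff <chi, chi> = 1, so this representation is irreducible.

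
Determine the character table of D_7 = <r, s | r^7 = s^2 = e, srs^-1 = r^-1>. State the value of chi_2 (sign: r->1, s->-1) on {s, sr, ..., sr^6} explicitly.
Conjugacy classes: {e} of size 1, {r^1, r^6} of size 2, {r^2, r^5} of size 2, {r^3, r^4} of size 2, {s, sr, ..., sr^6} of size 7.
Character table:
  irrep \ class              {e} (size 1)  {r^1, r^6} (size 2)  {r^2, r^5} (size 2)  {r^3, r^4} (size 2)  {s, sr, ..., sr^6} (size 7)
  chi_1 (triv)               1             1                    1                    1                    1                          
  chi_2 (sign: r->1, s->-1)  1             1                    1                    1                    -1                         
  chi_3 (2d, j=1)            2             2*cos(2*pi/7)        -2*cos(3*pi/7)       -2*cos(pi/7)         0                          
  chi_4 (2d, j=2)            2             -2*cos(3*pi/7)       -2*cos(pi/7)         2*cos(2*pi/7)        0                          
  chi_5 (2d, j=3)            2             -2*cos(pi/7)         2*cos(2*pi/7)        -2*cos(3*pi/7)       0                          

Spot check: chi_2 (sign: r->1, s->-1) on {s, sr, ..., sr^6} = -1.

Why: D_7 has order 2*7 = 14 with 5 conjugacy classes, hence 5 irreducibles. Sum of squared dims 1 + 1 + 4 + 4 + 4 = 14 = |G|. Linear characters come from the abelianisation; the 2-dimensional irreps have character r^k -> 2*cos(2*pi*j*k/7), reflections -> 0.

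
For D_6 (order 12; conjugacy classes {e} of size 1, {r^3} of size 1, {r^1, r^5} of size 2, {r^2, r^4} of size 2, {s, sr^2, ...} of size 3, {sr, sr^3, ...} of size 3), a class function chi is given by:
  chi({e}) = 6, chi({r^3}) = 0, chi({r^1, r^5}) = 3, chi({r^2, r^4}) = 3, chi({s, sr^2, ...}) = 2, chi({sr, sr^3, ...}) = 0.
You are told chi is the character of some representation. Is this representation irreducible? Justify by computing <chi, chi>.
Not irreducible (reducible): <chi, chi> = 7 > 1.

Details: <chi, chi> = (1/|G|) sum_C |C| * |chi(C)|^2 = (1/12)[1*|6|^2 + 1*|0|^2 + 2*|3|^2 + 2*|3|^2 + 3*|2|^2 + 3*|0|^2]
  = (1/12)[(36) + (0) + (18) + (18) + (12) + (0)] = 84/12 = 7.
A character is irreducible iff <chi, chi> = 1, so this representation is reducible.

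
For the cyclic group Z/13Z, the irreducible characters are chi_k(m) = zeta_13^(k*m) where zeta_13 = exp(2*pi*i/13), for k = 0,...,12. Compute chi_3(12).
chi_3(12) = zeta_13^36 = exp(-6*I*pi/13)

chi_3(12) = zeta_13^(3*12) = zeta_13^36. Since zeta_13^13 = 1, this equals zeta_13^10 = exp(2*pi*i*10/13) = exp(-6*I*pi/13).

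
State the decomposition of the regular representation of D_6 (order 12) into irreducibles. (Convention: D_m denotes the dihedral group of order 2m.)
Each irreducible V_i of dimension d_i appears with multiplicity d_i, i.e. rho_reg = (direct sum over all irreducibles V_i) d_i V_i. The irreducible dimensions for D_6 are 1, 1, 1, 1, 2, 2: 4 irreducibles of dimension 1, each with multiplicity 1; 2 irreducibles of dimension 2, each with multiplicity 2. Total dimension 4*1*1 + 2*2*2 = 12 = |G|.

Solution. General theorem: in the regular representation of a finite group G, each irreducible appears with multiplicity equal to its dimension. Check: dim(rho_reg) = sum d_i^2 = 1 + 1 + 1 + 1 + 4 + 4 = 12 = |G|.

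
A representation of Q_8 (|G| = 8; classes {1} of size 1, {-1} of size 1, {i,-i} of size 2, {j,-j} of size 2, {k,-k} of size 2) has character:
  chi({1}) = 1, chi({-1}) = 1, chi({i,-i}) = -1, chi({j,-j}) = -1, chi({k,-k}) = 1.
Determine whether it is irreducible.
Irreducible: <chi, chi> = 1.

Why: <chi, chi> = (1/|G|) sum_C |C| * |chi(C)|^2 = (1/8)[1*|1|^2 + 1*|1|^2 + 2*|-1|^2 + 2*|-1|^2 + 2*|1|^2]
  = (1/8)[(1) + (1) + (2) + (2) + (2)] = 8/8 = 1.
A character is irreducible iff <chi, chi> = 1, so this representation is irreducible.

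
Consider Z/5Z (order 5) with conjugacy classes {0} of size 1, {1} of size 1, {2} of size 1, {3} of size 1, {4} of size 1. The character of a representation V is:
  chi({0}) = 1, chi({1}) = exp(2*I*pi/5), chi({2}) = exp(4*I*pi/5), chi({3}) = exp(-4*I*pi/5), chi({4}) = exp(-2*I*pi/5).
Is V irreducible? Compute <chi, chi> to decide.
Irreducible: <chi, chi> = 1.

Derivation: <chi, chi> = (1/|G|) sum_C |C| * |chi(C)|^2 = (1/5)[1*|1|^2 + 1*|exp(2*I*pi/5)|^2 + 1*|exp(4*I*pi/5)|^2 + 1*|exp(-4*I*pi/5)|^2 + 1*|exp(-2*I*pi/5)|^2]
  = (1/5)[(1) + (1) + (1) + (1) + (1)] = 5/5 = 1.
(Exp terms are combined using exp(i*s)*conj(exp(i*t)) = exp(i*(s-t)), and sums of them are collapsed using the identity that for every m > 1 the m distinct m-th roots of unity sum to 0, e.g. 1 + exp(2*I*pi/3) + exp(-2*I*pi/3) = 0.)
A character is irreducible iff <chi, chi> = 1, so this representation is irreducible.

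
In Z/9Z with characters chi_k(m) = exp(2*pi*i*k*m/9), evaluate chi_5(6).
chi_5(6) = zeta_9^30 = exp(2*I*pi/3)

chi_5(6) = zeta_9^(5*6) = zeta_9^30. Since zeta_9^9 = 1, this equals zeta_9^3 = exp(2*pi*i*3/9) = exp(2*I*pi/3).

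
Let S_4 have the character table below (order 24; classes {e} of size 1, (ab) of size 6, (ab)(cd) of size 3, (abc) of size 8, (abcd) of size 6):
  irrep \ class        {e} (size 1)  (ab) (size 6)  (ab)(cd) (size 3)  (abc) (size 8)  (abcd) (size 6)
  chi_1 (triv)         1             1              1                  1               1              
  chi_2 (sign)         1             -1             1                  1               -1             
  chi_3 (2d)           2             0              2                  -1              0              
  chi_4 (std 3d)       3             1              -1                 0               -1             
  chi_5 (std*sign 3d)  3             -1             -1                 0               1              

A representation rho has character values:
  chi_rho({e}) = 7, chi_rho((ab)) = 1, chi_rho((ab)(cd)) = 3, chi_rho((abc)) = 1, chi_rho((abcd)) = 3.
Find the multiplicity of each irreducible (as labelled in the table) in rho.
Multiplicities: chi_1: 2, chi_2: 0, chi_3: 1, chi_4: 0, chi_5: 1.

Use <chi_rho, chi> = (1/|G|) sum_C |C| * chi_rho(C) * conj(chi(C)) with |G| = 24 for each irreducible chi in the table:
  <chi_rho, chi_1> = (1/24)[1*(7)*conj(1) + 6*(1)*conj(1) + 3*(3)*conj(1) + 8*(1)*conj(1) + 6*(3)*conj(1)]
      = (1/24)[(7) + (6) + (9) + (8) + (18)] = 48/24 = 2
  <chi_rho, chi_2> = (1/24)[1*(7)*conj(1) + 6*(1)*conj(-1) + 3*(3)*conj(1) + 8*(1)*conj(1) + 6*(3)*conj(-1)]
      = (1/24)[(7) + (-6) + (9) + (8) + (-18)] = 0/24 = 0
  <chi_rho, chi_3> = (1/24)[1*(7)*conj(2) + 6*(1)*conj(0) + 3*(3)*conj(2) + 8*(1)*conj(-1) + 6*(3)*conj(0)]
      = (1/24)[(14) + (0) + (18) + (-8) + (0)] = 24/24 = 1
  <chi_rho, chi_4> = (1/24)[1*(7)*conj(3) + 6*(1)*conj(1) + 3*(3)*conj(-1) + 8*(1)*conj(0) + 6*(3)*conj(-1)]
      = (1/24)[(21) + (6) + (-9) + (0) + (-18)] = 0/24 = 0
  <chi_rho, chi_5> = (1/24)[1*(7)*conj(3) + 6*(1)*conj(-1) + 3*(3)*conj(-1) + 8*(1)*conj(0) + 6*(3)*conj(1)]
      = (1/24)[(21) + (-6) + (-9) + (0) + (18)] = 24/24 = 1
Dimension check: dim(rho) = sum (mult * dim) = 2*1 + 0*1 + 1*2 + 0*3 + 1*3 = 7 = chi_rho(e) = 7.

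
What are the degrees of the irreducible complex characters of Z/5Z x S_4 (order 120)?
Dimensions: 1, 1, 1, 1, 1, 1, 1, 1, 1, 1, 2, 2, 2, 2, 2, 3, 3, 3, 3, 3, 3, 3, 3, 3, 3

Reasoning: There are 25 irreducibles (= number of conjugacy classes). Their dimensions d_i satisfy sum d_i^2 = |G| = 120: 1 + 1 + 1 + 1 + 1 + 1 + 1 + 1 + 1 + 1 + 4 + 4 + 4 + 4 + 4 + 9 + 9 + 9 + 9 + 9 + 9 + 9 + 9 + 9 + 9 = 120. (For the product with Z/5Z: each of the 5 1-dim characters of Z/5Z tensors with each irrep of S_4, giving 5 copies of each S_4-dimension.)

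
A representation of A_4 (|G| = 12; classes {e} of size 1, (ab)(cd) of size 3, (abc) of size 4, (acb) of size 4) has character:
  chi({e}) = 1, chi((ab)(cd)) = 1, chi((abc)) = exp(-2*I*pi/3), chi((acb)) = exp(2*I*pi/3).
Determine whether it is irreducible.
Irreducible: <chi, chi> = 1.

Derivation: <chi, chi> = (1/|G|) sum_C |C| * |chi(C)|^2 = (1/12)[1*|1|^2 + 3*|1|^2 + 4*|exp(-2*I*pi/3)|^2 + 4*|exp(2*I*pi/3)|^2]
  = (1/12)[(1) + (3) + (4) + (4)] = 12/12 = 1.
(Exp terms are combined using exp(i*s)*conj(exp(i*t)) = exp(i*(s-t)), and sums of them are collapsed using the identity that for every m > 1 the m distinct m-th roots of unity sum to 0, e.g. 1 + exp(2*I*pi/3) + exp(-2*I*pi/3) = 0.)
A character is irreducible iff <chi, chi> = 1, so this representation is irreducible.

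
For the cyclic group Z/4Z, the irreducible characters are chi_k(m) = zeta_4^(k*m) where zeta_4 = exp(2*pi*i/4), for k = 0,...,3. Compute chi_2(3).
chi_2(3) = zeta_4^6 = -1

Argument: chi_2(3) = zeta_4^(2*3) = zeta_4^6. Since zeta_4^4 = 1, this equals zeta_4^2 = exp(2*pi*i*2/4) = -1.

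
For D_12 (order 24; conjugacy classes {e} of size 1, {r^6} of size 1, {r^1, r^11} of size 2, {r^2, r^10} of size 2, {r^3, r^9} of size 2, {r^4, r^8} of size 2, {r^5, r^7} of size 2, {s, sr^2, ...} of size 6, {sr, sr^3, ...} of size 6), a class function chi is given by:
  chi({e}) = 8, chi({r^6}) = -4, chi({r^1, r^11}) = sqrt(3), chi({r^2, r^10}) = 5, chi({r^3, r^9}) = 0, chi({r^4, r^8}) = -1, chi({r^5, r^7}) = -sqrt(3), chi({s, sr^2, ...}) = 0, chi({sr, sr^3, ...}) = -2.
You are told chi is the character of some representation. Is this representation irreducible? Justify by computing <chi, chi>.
Not irreducible (reducible): <chi, chi> = 7 > 1.

Working: <chi, chi> = (1/|G|) sum_C |C| * |chi(C)|^2 = (1/24)[1*|8|^2 + 1*|-4|^2 + 2*|sqrt(3)|^2 + 2*|5|^2 + 2*|0|^2 + 2*|-1|^2 + 2*|-sqrt(3)|^2 + 6*|0|^2 + 6*|-2|^2]
  = (1/24)[(64) + (16) + (6) + (50) + (0) + (2) + (6) + (0) + (24)] = 168/24 = 7.
A character is irreducible iff <chi, chi> = 1, so this representation is reducible.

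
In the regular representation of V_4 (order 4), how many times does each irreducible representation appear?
Each irreducible V_i of dimension d_i appears with multiplicity d_i, i.e. rho_reg = (direct sum over all irreducibles V_i) d_i V_i. The irreducible dimensions for V_4 are 1, 1, 1, 1: 4 irreducibles of dimension 1, each with multiplicity 1. Total dimension 4*1*1 = 4 = |G|.

Working: General theorem: in the regular representation of a finite group G, each irreducible appears with multiplicity equal to its dimension. Check: dim(rho_reg) = sum d_i^2 = 1 + 1 + 1 + 1 = 4 = |G|.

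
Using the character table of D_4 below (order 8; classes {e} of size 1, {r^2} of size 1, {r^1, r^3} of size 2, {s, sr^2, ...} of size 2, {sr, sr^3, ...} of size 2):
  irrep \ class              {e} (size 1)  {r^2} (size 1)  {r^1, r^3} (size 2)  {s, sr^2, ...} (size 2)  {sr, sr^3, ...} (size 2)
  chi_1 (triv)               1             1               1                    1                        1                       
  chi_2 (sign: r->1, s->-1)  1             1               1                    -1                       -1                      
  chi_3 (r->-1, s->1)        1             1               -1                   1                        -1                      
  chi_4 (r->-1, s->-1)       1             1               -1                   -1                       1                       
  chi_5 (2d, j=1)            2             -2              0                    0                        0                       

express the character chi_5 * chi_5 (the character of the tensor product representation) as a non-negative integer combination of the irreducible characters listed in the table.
chi_5 tensor chi_5 = chi_1 + chi_2 + chi_3 + chi_4 (all other irreducibles have multiplicity 0).

Derivation: The character of a tensor product is the pointwise product (chi_5 * chi_5)(C) = chi_5(C) * chi_5(C):
  {e}: (2)*(2), {r^2}: (-2)*(-2), {r^1, r^3}: (0)*(0), {s, sr^2, ...}: (0)*(0), {sr, sr^3, ...}: (0)*(0)
so (chi_5 * chi_5) takes values
  {e} -> 4, {r^2} -> 4, {r^1, r^3} -> 0, {s, sr^2, ...} -> 0, {sr, sr^3, ...} -> 0.
Now take the inner product of this character with each irreducible chi from the table, <chi_5*chi_5, chi> = (1/8) sum_C |C| (chi_5*chi_5)(C) conj(chi(C)):
  <chi_5*chi_5, chi_1> = (1/8)[1*(4)*conj(1) + 1*(4)*conj(1) + 2*(0)*conj(1) + 2*(0)*conj(1) + 2*(0)*conj(1)]
      = (1/8)[(4) + (4) + (0) + (0) + (0)] = 8/8 = 1
  <chi_5*chi_5, chi_2> = (1/8)[1*(4)*conj(1) + 1*(4)*conj(1) + 2*(0)*conj(1) + 2*(0)*conj(-1) + 2*(0)*conj(-1)]
      = (1/8)[(4) + (4) + (0) + (0) + (0)] = 8/8 = 1
  <chi_5*chi_5, chi_3> = (1/8)[1*(4)*conj(1) + 1*(4)*conj(1) + 2*(0)*conj(-1) + 2*(0)*conj(1) + 2*(0)*conj(-1)]
      = (1/8)[(4) + (4) + (0) + (0) + (0)] = 8/8 = 1
  <chi_5*chi_5, chi_4> = (1/8)[1*(4)*conj(1) + 1*(4)*conj(1) + 2*(0)*conj(-1) + 2*(0)*conj(-1) + 2*(0)*conj(1)]
      = (1/8)[(4) + (4) + (0) + (0) + (0)] = 8/8 = 1
  <chi_5*chi_5, chi_5> = (1/8)[1*(4)*conj(2) + 1*(4)*conj(-2) + 2*(0)*conj(0) + 2*(0)*conj(0) + 2*(0)*conj(0)]
      = (1/8)[(8) + (-8) + (0) + (0) + (0)] = 0/8 = 0
Hence the multiplicities are chi_1: 1, chi_2: 1, chi_3: 1, chi_4: 1. Dimension check: dim(chi_5)*dim(chi_5) = 2*2 = 4 and sum (mult * dim) = 1*1 + 1*1 + 1*1 + 1*1 = 4.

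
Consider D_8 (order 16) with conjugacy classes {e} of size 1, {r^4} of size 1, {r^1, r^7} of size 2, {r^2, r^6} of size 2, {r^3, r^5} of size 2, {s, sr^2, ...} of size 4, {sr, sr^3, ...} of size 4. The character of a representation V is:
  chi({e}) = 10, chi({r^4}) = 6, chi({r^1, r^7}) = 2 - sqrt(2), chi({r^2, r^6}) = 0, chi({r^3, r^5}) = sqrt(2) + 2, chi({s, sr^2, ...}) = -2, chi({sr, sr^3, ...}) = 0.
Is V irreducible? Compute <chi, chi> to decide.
Not irreducible (reducible): <chi, chi> = 11 > 1.

Proof sketch: <chi, chi> = (1/|G|) sum_C |C| * |chi(C)|^2 = (1/16)[1*|10|^2 + 1*|6|^2 + 2*|2 - sqrt(2)|^2 + 2*|0|^2 + 2*|sqrt(2) + 2|^2 + 4*|-2|^2 + 4*|0|^2]
  = (1/16)[(100) + (36) + (12 - 8*sqrt(2)) + (0) + (8*sqrt(2) + 12) + (16) + (0)] = 176/16 = 11.
A character is irreducible iff <chi, chi> = 1, so this representation is reducible.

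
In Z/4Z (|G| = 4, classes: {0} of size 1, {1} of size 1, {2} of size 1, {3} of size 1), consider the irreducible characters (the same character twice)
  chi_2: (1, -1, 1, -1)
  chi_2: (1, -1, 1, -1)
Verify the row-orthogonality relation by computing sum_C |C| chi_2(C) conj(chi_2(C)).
Sum = 4 = |G| = 4; so <chi_2, chi_2> = 1 (norm-1 confirms irreducibility).

Solution. Compute term by term over conjugacy classes (|C| * chi_2(C) * conj(chi_2(C))):
  1*(1)*conj(1) + 1*(-1)*conj(-1) + 1*(1)*conj(1) + 1*(-1)*conj(-1)
  = (1) + (1) + (1) + (1)
  = 4.
(Exp terms are combined using exp(i*s)*conj(exp(i*t)) = exp(i*(s-t)), and sums of them are collapsed using the identity that for every m > 1 the m distinct m-th roots of unity sum to 0, e.g. 1 + exp(2*I*pi/3) + exp(-2*I*pi/3) = 0.)
Dividing by |G| = 4 gives 4/4 = 1, matching the row-orthogonality relation <chi_2, chi_2> = [chi_2 = chi_2].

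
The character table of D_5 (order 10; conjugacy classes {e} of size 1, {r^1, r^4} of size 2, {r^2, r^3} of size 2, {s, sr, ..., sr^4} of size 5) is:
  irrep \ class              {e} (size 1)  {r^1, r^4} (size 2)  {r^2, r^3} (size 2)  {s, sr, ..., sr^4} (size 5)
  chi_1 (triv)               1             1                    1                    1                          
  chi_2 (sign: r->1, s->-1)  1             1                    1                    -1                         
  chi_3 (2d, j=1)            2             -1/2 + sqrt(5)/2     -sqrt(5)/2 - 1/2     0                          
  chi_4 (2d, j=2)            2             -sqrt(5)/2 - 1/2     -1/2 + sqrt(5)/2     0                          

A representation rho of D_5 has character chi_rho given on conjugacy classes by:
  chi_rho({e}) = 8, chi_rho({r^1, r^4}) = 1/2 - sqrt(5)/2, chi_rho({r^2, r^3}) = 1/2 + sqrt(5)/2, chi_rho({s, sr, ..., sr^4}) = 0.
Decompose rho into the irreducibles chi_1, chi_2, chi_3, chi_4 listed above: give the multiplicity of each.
Multiplicities: chi_1: 1, chi_2: 1, chi_3: 1, chi_4: 2.

Details: Use <chi_rho, chi> = (1/|G|) sum_C |C| * chi_rho(C) * conj(chi(C)) with |G| = 10 for each irreducible chi in the table:
  <chi_rho, chi_1> = (1/10)[1*(8)*conj(1) + 2*(1/2 - sqrt(5)/2)*conj(1) + 2*(1/2 + sqrt(5)/2)*conj(1) + 5*(0)*conj(1)]
      = (1/10)[(8) + (1 - sqrt(5)) + (1 + sqrt(5)) + (0)] = 10/10 = 1
  <chi_rho, chi_2> = (1/10)[1*(8)*conj(1) + 2*(1/2 - sqrt(5)/2)*conj(1) + 2*(1/2 + sqrt(5)/2)*conj(1) + 5*(0)*conj(-1)]
      = (1/10)[(8) + (1 - sqrt(5)) + (1 + sqrt(5)) + (0)] = 10/10 = 1
  <chi_rho, chi_3> = (1/10)[1*(8)*conj(2) + 2*(1/2 - sqrt(5)/2)*conj(-1/2 + sqrt(5)/2) + 2*(1/2 + sqrt(5)/2)*conj(-sqrt(5)/2 - 1/2) + 5*(0)*conj(0)]
      = (1/10)[(16) + (-3 + sqrt(5)) + (-3 - sqrt(5)) + (0)] = 10/10 = 1
  <chi_rho, chi_4> = (1/10)[1*(8)*conj(2) + 2*(1/2 - sqrt(5)/2)*conj(-sqrt(5)/2 - 1/2) + 2*(1/2 + sqrt(5)/2)*conj(-1/2 + sqrt(5)/2) + 5*(0)*conj(0)]
      = (1/10)[(16) + (2) + (2) + (0)] = 20/10 = 2
Dimension check: dim(rho) = sum (mult * dim) = 1*1 + 1*1 + 1*2 + 2*2 = 8 = chi_rho(e) = 8.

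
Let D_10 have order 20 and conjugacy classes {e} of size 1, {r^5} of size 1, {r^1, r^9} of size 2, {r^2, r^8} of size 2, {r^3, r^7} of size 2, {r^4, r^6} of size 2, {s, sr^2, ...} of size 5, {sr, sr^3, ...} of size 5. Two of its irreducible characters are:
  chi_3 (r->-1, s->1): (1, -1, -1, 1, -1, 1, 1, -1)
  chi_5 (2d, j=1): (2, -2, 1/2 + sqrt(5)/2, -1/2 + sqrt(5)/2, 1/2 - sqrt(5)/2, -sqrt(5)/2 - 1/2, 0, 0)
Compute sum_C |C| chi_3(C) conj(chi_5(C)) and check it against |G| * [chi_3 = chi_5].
Sum = 0; so <chi_3, chi_5> = 0 (distinct irreducibles are orthogonal).

Compute term by term over conjugacy classes (|C| * chi_3(C) * conj(chi_5(C))):
  1*(1)*conj(2) + 1*(-1)*conj(-2) + 2*(-1)*conj(1/2 + sqrt(5)/2) + 2*(1)*conj(-1/2 + sqrt(5)/2) + 2*(-1)*conj(1/2 - sqrt(5)/2) + 2*(1)*conj(-sqrt(5)/2 - 1/2) + 5*(1)*conj(0) + 5*(-1)*conj(0)
  = (2) + (2) + (-sqrt(5) - 1) + (-1 + sqrt(5)) + (-1 + sqrt(5)) + (-sqrt(5) - 1) + (0) + (0)
  = 0.
Dividing by |G| = 20 gives 0/20 = 0, matching the row-orthogonality relation <chi_3, chi_5> = [chi_3 = chi_5].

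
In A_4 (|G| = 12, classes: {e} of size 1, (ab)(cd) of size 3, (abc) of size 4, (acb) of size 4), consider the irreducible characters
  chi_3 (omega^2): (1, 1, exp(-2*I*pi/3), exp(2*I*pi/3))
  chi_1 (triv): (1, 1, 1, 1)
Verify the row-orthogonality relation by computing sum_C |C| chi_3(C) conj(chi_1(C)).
Sum = 0; so <chi_3, chi_1> = 0 (distinct irreducibles are orthogonal).

Solution. Compute term by term over conjugacy classes (|C| * chi_3(C) * conj(chi_1(C))):
  1*(1)*conj(1) + 3*(1)*conj(1) + 4*(exp(-2*I*pi/3))*conj(1) + 4*(exp(2*I*pi/3))*conj(1)
  = (1) + (3) + (4*exp(-2*I*pi/3)) + (4*exp(2*I*pi/3))
  = 0.
(Exp terms are combined using exp(i*s)*conj(exp(i*t)) = exp(i*(s-t)), and sums of them are collapsed using the identity that for every m > 1 the m distinct m-th roots of unity sum to 0, e.g. 1 + exp(2*I*pi/3) + exp(-2*I*pi/3) = 0.)
Dividing by |G| = 12 gives 0/12 = 0, matching the row-orthogonality relation <chi_3, chi_1> = [chi_3 = chi_1].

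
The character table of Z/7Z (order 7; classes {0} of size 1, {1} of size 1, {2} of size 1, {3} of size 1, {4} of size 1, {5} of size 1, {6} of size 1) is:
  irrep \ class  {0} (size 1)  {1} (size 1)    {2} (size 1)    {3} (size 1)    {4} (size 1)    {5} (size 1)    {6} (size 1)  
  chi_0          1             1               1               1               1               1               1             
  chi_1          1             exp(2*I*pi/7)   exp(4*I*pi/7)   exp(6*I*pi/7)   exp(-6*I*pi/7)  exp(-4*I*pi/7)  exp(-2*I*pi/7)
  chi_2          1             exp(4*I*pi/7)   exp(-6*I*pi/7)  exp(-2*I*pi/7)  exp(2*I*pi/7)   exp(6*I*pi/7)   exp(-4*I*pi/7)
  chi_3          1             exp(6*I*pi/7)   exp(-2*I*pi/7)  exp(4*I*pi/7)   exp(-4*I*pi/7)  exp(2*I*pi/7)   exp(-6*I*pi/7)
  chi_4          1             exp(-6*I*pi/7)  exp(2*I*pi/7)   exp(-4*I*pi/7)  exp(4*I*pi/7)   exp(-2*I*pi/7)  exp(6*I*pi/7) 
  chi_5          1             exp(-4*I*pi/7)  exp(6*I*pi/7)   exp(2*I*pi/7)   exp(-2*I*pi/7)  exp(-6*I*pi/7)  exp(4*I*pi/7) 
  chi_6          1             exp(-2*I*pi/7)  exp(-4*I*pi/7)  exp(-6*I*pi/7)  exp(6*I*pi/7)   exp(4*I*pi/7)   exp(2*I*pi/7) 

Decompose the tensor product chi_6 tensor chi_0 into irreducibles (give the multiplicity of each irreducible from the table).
chi_6 tensor chi_0 = chi_6 (all other irreducibles have multiplicity 0).

Proof sketch: The character of a tensor product is the pointwise product (chi_6 * chi_0)(C) = chi_6(C) * chi_0(C):
  {0}: (1)*(1), {1}: (exp(-2*I*pi/7))*(1), {2}: (exp(-4*I*pi/7))*(1), {3}: (exp(-6*I*pi/7))*(1), {4}: (exp(6*I*pi/7))*(1), {5}: (exp(4*I*pi/7))*(1), {6}: (exp(2*I*pi/7))*(1)
so (chi_6 * chi_0) takes values
  {0} -> 1, {1} -> exp(-2*I*pi/7), {2} -> exp(-4*I*pi/7), {3} -> exp(-6*I*pi/7), {4} -> exp(6*I*pi/7), {5} -> exp(4*I*pi/7), {6} -> exp(2*I*pi/7).
Now take the inner product of this character with each irreducible chi from the table, <chi_6*chi_0, chi> = (1/7) sum_C |C| (chi_6*chi_0)(C) conj(chi(C)):
  <chi_6*chi_0, chi_0> = (1/7)[1*(1)*conj(1) + 1*(exp(-2*I*pi/7))*conj(1) + 1*(exp(-4*I*pi/7))*conj(1) + 1*(exp(-6*I*pi/7))*conj(1) + 1*(exp(6*I*pi/7))*conj(1) + 1*(exp(4*I*pi/7))*conj(1) + 1*(exp(2*I*pi/7))*conj(1)]
      = (1/7)[(1) + (exp(-2*I*pi/7)) + (exp(-4*I*pi/7)) + (exp(-6*I*pi/7)) + (exp(6*I*pi/7)) + (exp(4*I*pi/7)) + (exp(2*I*pi/7))] = 0/7 = 0
  <chi_6*chi_0, chi_1> = (1/7)[1*(1)*conj(1) + 1*(exp(-2*I*pi/7))*conj(exp(2*I*pi/7)) + 1*(exp(-4*I*pi/7))*conj(exp(4*I*pi/7)) + 1*(exp(-6*I*pi/7))*conj(exp(6*I*pi/7)) + 1*(exp(6*I*pi/7))*conj(exp(-6*I*pi/7)) + 1*(exp(4*I*pi/7))*conj(exp(-4*I*pi/7)) + 1*(exp(2*I*pi/7))*conj(exp(-2*I*pi/7))]
      = (1/7)[(1) + (exp(-4*I*pi/7)) + (exp(6*I*pi/7)) + (exp(2*I*pi/7)) + (exp(-2*I*pi/7)) + (exp(-6*I*pi/7)) + (exp(4*I*pi/7))] = 0/7 = 0
  <chi_6*chi_0, chi_2> = (1/7)[1*(1)*conj(1) + 1*(exp(-2*I*pi/7))*conj(exp(4*I*pi/7)) + 1*(exp(-4*I*pi/7))*conj(exp(-6*I*pi/7)) + 1*(exp(-6*I*pi/7))*conj(exp(-2*I*pi/7)) + 1*(exp(6*I*pi/7))*conj(exp(2*I*pi/7)) + 1*(exp(4*I*pi/7))*conj(exp(6*I*pi/7)) + 1*(exp(2*I*pi/7))*conj(exp(-4*I*pi/7))]
      = (1/7)[(1) + (exp(-6*I*pi/7)) + (exp(2*I*pi/7)) + (exp(-4*I*pi/7)) + (exp(4*I*pi/7)) + (exp(-2*I*pi/7)) + (exp(6*I*pi/7))] = 0/7 = 0
  <chi_6*chi_0, chi_3> = (1/7)[1*(1)*conj(1) + 1*(exp(-2*I*pi/7))*conj(exp(6*I*pi/7)) + 1*(exp(-4*I*pi/7))*conj(exp(-2*I*pi/7)) + 1*(exp(-6*I*pi/7))*conj(exp(4*I*pi/7)) + 1*(exp(6*I*pi/7))*conj(exp(-4*I*pi/7)) + 1*(exp(4*I*pi/7))*conj(exp(2*I*pi/7)) + 1*(exp(2*I*pi/7))*conj(exp(-6*I*pi/7))]
      = (1/7)[(1) + (exp(6*I*pi/7)) + (exp(-2*I*pi/7)) + (exp(4*I*pi/7)) + (exp(-4*I*pi/7)) + (exp(2*I*pi/7)) + (exp(-6*I*pi/7))] = 0/7 = 0
  <chi_6*chi_0, chi_4> = (1/7)[1*(1)*conj(1) + 1*(exp(-2*I*pi/7))*conj(exp(-6*I*pi/7)) + 1*(exp(-4*I*pi/7))*conj(exp(2*I*pi/7)) + 1*(exp(-6*I*pi/7))*conj(exp(-4*I*pi/7)) + 1*(exp(6*I*pi/7))*conj(exp(4*I*pi/7)) + 1*(exp(4*I*pi/7))*conj(exp(-2*I*pi/7)) + 1*(exp(2*I*pi/7))*conj(exp(6*I*pi/7))]
      = (1/7)[(1) + (exp(4*I*pi/7)) + (exp(-6*I*pi/7)) + (exp(-2*I*pi/7)) + (exp(2*I*pi/7)) + (exp(6*I*pi/7)) + (exp(-4*I*pi/7))] = 0/7 = 0
  <chi_6*chi_0, chi_5> = (1/7)[1*(1)*conj(1) + 1*(exp(-2*I*pi/7))*conj(exp(-4*I*pi/7)) + 1*(exp(-4*I*pi/7))*conj(exp(6*I*pi/7)) + 1*(exp(-6*I*pi/7))*conj(exp(2*I*pi/7)) + 1*(exp(6*I*pi/7))*conj(exp(-2*I*pi/7)) + 1*(exp(4*I*pi/7))*conj(exp(-6*I*pi/7)) + 1*(exp(2*I*pi/7))*conj(exp(4*I*pi/7))]
      = (1/7)[(1) + (exp(2*I*pi/7)) + (exp(4*I*pi/7)) + (exp(6*I*pi/7)) + (exp(-6*I*pi/7)) + (exp(-4*I*pi/7)) + (exp(-2*I*pi/7))] = 0/7 = 0
  <chi_6*chi_0, chi_6> = (1/7)[1*(1)*conj(1) + 1*(exp(-2*I*pi/7))*conj(exp(-2*I*pi/7)) + 1*(exp(-4*I*pi/7))*conj(exp(-4*I*pi/7)) + 1*(exp(-6*I*pi/7))*conj(exp(-6*I*pi/7)) + 1*(exp(6*I*pi/7))*conj(exp(6*I*pi/7)) + 1*(exp(4*I*pi/7))*conj(exp(4*I*pi/7)) + 1*(exp(2*I*pi/7))*conj(exp(2*I*pi/7))]
      = (1/7)[(1) + (1) + (1) + (1) + (1) + (1) + (1)] = 7/7 = 1
(Exp terms are combined using exp(i*s)*conj(exp(i*t)) = exp(i*(s-t)), and sums of them are collapsed using the identity that for every m > 1 the m distinct m-th roots of unity sum to 0, e.g. 1 + exp(2*I*pi/3) + exp(-2*I*pi/3) = 0.)
Hence the multiplicities are chi_6: 1. Dimension check: dim(chi_6)*dim(chi_0) = 1*1 = 1 and sum (mult * dim) = 1*1 = 1.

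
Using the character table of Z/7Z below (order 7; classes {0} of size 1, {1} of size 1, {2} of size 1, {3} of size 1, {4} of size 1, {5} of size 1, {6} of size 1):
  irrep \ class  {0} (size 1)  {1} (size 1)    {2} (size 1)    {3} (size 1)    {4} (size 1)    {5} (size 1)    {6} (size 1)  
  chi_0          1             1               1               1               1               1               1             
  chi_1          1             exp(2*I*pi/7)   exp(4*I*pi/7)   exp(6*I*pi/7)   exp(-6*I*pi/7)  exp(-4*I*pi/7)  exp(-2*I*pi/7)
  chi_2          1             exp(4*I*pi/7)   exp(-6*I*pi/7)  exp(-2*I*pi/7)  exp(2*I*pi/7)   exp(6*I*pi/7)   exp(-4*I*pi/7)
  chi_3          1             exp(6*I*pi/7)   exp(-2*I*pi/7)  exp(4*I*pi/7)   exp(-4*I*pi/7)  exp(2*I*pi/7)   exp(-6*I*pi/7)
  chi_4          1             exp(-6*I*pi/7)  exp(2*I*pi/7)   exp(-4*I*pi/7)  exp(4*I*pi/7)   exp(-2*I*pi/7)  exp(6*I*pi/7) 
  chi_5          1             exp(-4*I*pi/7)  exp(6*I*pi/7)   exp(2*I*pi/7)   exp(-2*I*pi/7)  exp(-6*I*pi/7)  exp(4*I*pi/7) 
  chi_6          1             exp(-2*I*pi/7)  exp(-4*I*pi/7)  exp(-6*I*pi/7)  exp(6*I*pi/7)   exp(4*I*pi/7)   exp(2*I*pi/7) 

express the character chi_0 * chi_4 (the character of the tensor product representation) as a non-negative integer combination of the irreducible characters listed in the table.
chi_0 tensor chi_4 = chi_4 (all other irreducibles have multiplicity 0).

Argument: The character of a tensor product is the pointwise product (chi_0 * chi_4)(C) = chi_0(C) * chi_4(C):
  {0}: (1)*(1), {1}: (1)*(exp(-6*I*pi/7)), {2}: (1)*(exp(2*I*pi/7)), {3}: (1)*(exp(-4*I*pi/7)), {4}: (1)*(exp(4*I*pi/7)), {5}: (1)*(exp(-2*I*pi/7)), {6}: (1)*(exp(6*I*pi/7))
so (chi_0 * chi_4) takes values
  {0} -> 1, {1} -> exp(-6*I*pi/7), {2} -> exp(2*I*pi/7), {3} -> exp(-4*I*pi/7), {4} -> exp(4*I*pi/7), {5} -> exp(-2*I*pi/7), {6} -> exp(6*I*pi/7).
Now take the inner product of this character with each irreducible chi from the table, <chi_0*chi_4, chi> = (1/7) sum_C |C| (chi_0*chi_4)(C) conj(chi(C)):
  <chi_0*chi_4, chi_0> = (1/7)[1*(1)*conj(1) + 1*(exp(-6*I*pi/7))*conj(1) + 1*(exp(2*I*pi/7))*conj(1) + 1*(exp(-4*I*pi/7))*conj(1) + 1*(exp(4*I*pi/7))*conj(1) + 1*(exp(-2*I*pi/7))*conj(1) + 1*(exp(6*I*pi/7))*conj(1)]
      = (1/7)[(1) + (exp(-6*I*pi/7)) + (exp(2*I*pi/7)) + (exp(-4*I*pi/7)) + (exp(4*I*pi/7)) + (exp(-2*I*pi/7)) + (exp(6*I*pi/7))] = 0/7 = 0
  <chi_0*chi_4, chi_1> = (1/7)[1*(1)*conj(1) + 1*(exp(-6*I*pi/7))*conj(exp(2*I*pi/7)) + 1*(exp(2*I*pi/7))*conj(exp(4*I*pi/7)) + 1*(exp(-4*I*pi/7))*conj(exp(6*I*pi/7)) + 1*(exp(4*I*pi/7))*conj(exp(-6*I*pi/7)) + 1*(exp(-2*I*pi/7))*conj(exp(-4*I*pi/7)) + 1*(exp(6*I*pi/7))*conj(exp(-2*I*pi/7))]
      = (1/7)[(1) + (exp(6*I*pi/7)) + (exp(-2*I*pi/7)) + (exp(4*I*pi/7)) + (exp(-4*I*pi/7)) + (exp(2*I*pi/7)) + (exp(-6*I*pi/7))] = 0/7 = 0
  <chi_0*chi_4, chi_2> = (1/7)[1*(1)*conj(1) + 1*(exp(-6*I*pi/7))*conj(exp(4*I*pi/7)) + 1*(exp(2*I*pi/7))*conj(exp(-6*I*pi/7)) + 1*(exp(-4*I*pi/7))*conj(exp(-2*I*pi/7)) + 1*(exp(4*I*pi/7))*conj(exp(2*I*pi/7)) + 1*(exp(-2*I*pi/7))*conj(exp(6*I*pi/7)) + 1*(exp(6*I*pi/7))*conj(exp(-4*I*pi/7))]
      = (1/7)[(1) + (exp(4*I*pi/7)) + (exp(-6*I*pi/7)) + (exp(-2*I*pi/7)) + (exp(2*I*pi/7)) + (exp(6*I*pi/7)) + (exp(-4*I*pi/7))] = 0/7 = 0
  <chi_0*chi_4, chi_3> = (1/7)[1*(1)*conj(1) + 1*(exp(-6*I*pi/7))*conj(exp(6*I*pi/7)) + 1*(exp(2*I*pi/7))*conj(exp(-2*I*pi/7)) + 1*(exp(-4*I*pi/7))*conj(exp(4*I*pi/7)) + 1*(exp(4*I*pi/7))*conj(exp(-4*I*pi/7)) + 1*(exp(-2*I*pi/7))*conj(exp(2*I*pi/7)) + 1*(exp(6*I*pi/7))*conj(exp(-6*I*pi/7))]
      = (1/7)[(1) + (exp(2*I*pi/7)) + (exp(4*I*pi/7)) + (exp(6*I*pi/7)) + (exp(-6*I*pi/7)) + (exp(-4*I*pi/7)) + (exp(-2*I*pi/7))] = 0/7 = 0
  <chi_0*chi_4, chi_4> = (1/7)[1*(1)*conj(1) + 1*(exp(-6*I*pi/7))*conj(exp(-6*I*pi/7)) + 1*(exp(2*I*pi/7))*conj(exp(2*I*pi/7)) + 1*(exp(-4*I*pi/7))*conj(exp(-4*I*pi/7)) + 1*(exp(4*I*pi/7))*conj(exp(4*I*pi/7)) + 1*(exp(-2*I*pi/7))*conj(exp(-2*I*pi/7)) + 1*(exp(6*I*pi/7))*conj(exp(6*I*pi/7))]
      = (1/7)[(1) + (1) + (1) + (1) + (1) + (1) + (1)] = 7/7 = 1
  <chi_0*chi_4, chi_5> = (1/7)[1*(1)*conj(1) + 1*(exp(-6*I*pi/7))*conj(exp(-4*I*pi/7)) + 1*(exp(2*I*pi/7))*conj(exp(6*I*pi/7)) + 1*(exp(-4*I*pi/7))*conj(exp(2*I*pi/7)) + 1*(exp(4*I*pi/7))*conj(exp(-2*I*pi/7)) + 1*(exp(-2*I*pi/7))*conj(exp(-6*I*pi/7)) + 1*(exp(6*I*pi/7))*conj(exp(4*I*pi/7))]
      = (1/7)[(1) + (exp(-2*I*pi/7)) + (exp(-4*I*pi/7)) + (exp(-6*I*pi/7)) + (exp(6*I*pi/7)) + (exp(4*I*pi/7)) + (exp(2*I*pi/7))] = 0/7 = 0
  <chi_0*chi_4, chi_6> = (1/7)[1*(1)*conj(1) + 1*(exp(-6*I*pi/7))*conj(exp(-2*I*pi/7)) + 1*(exp(2*I*pi/7))*conj(exp(-4*I*pi/7)) + 1*(exp(-4*I*pi/7))*conj(exp(-6*I*pi/7)) + 1*(exp(4*I*pi/7))*conj(exp(6*I*pi/7)) + 1*(exp(-2*I*pi/7))*conj(exp(4*I*pi/7)) + 1*(exp(6*I*pi/7))*conj(exp(2*I*pi/7))]
      = (1/7)[(1) + (exp(-4*I*pi/7)) + (exp(6*I*pi/7)) + (exp(2*I*pi/7)) + (exp(-2*I*pi/7)) + (exp(-6*I*pi/7)) + (exp(4*I*pi/7))] = 0/7 = 0
(Exp terms are combined using exp(i*s)*conj(exp(i*t)) = exp(i*(s-t)), and sums of them are collapsed using the identity that for every m > 1 the m distinct m-th roots of unity sum to 0, e.g. 1 + exp(2*I*pi/3) + exp(-2*I*pi/3) = 0.)
Hence the multiplicities are chi_4: 1. Dimension check: dim(chi_0)*dim(chi_4) = 1*1 = 1 and sum (mult * dim) = 1*1 = 1.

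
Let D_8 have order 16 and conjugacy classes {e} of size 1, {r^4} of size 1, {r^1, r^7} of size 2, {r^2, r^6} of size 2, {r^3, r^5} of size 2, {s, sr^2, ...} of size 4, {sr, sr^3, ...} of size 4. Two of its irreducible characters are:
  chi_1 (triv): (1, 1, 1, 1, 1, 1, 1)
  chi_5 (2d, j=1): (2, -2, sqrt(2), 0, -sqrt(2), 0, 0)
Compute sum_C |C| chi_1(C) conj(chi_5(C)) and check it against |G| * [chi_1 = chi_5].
Sum = 0; so <chi_1, chi_5> = 0 (distinct irreducibles are orthogonal).

Derivation: Compute term by term over conjugacy classes (|C| * chi_1(C) * conj(chi_5(C))):
  1*(1)*conj(2) + 1*(1)*conj(-2) + 2*(1)*conj(sqrt(2)) + 2*(1)*conj(0) + 2*(1)*conj(-sqrt(2)) + 4*(1)*conj(0) + 4*(1)*conj(0)
  = (2) + (-2) + (2*sqrt(2)) + (0) + (-2*sqrt(2)) + (0) + (0)
  = 0.
Dividing by |G| = 16 gives 0/16 = 0, matching the row-orthogonality relation <chi_1, chi_5> = [chi_1 = chi_5].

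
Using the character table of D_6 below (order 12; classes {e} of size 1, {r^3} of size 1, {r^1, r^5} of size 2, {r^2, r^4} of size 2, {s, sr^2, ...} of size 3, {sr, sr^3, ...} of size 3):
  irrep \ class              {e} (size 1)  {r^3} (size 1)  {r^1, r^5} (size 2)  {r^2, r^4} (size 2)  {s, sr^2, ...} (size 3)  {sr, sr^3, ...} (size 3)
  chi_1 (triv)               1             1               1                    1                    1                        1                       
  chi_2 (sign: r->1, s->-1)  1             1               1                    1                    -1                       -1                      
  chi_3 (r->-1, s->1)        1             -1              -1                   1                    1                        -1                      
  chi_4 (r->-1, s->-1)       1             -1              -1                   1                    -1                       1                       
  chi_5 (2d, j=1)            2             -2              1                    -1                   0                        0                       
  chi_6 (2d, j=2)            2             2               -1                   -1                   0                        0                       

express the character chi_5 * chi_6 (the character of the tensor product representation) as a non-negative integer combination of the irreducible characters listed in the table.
chi_5 tensor chi_6 = chi_3 + chi_4 + chi_5 (all other irreducibles have multiplicity 0).

Justification: The character of a tensor product is the pointwise product (chi_5 * chi_6)(C) = chi_5(C) * chi_6(C):
  {e}: (2)*(2), {r^3}: (-2)*(2), {r^1, r^5}: (1)*(-1), {r^2, r^4}: (-1)*(-1), {s, sr^2, ...}: (0)*(0), {sr, sr^3, ...}: (0)*(0)
so (chi_5 * chi_6) takes values
  {e} -> 4, {r^3} -> -4, {r^1, r^5} -> -1, {r^2, r^4} -> 1, {s, sr^2, ...} -> 0, {sr, sr^3, ...} -> 0.
Now take the inner product of this character with each irreducible chi from the table, <chi_5*chi_6, chi> = (1/12) sum_C |C| (chi_5*chi_6)(C) conj(chi(C)):
  <chi_5*chi_6, chi_1> = (1/12)[1*(4)*conj(1) + 1*(-4)*conj(1) + 2*(-1)*conj(1) + 2*(1)*conj(1) + 3*(0)*conj(1) + 3*(0)*conj(1)]
      = (1/12)[(4) + (-4) + (-2) + (2) + (0) + (0)] = 0/12 = 0
  <chi_5*chi_6, chi_2> = (1/12)[1*(4)*conj(1) + 1*(-4)*conj(1) + 2*(-1)*conj(1) + 2*(1)*conj(1) + 3*(0)*conj(-1) + 3*(0)*conj(-1)]
      = (1/12)[(4) + (-4) + (-2) + (2) + (0) + (0)] = 0/12 = 0
  <chi_5*chi_6, chi_3> = (1/12)[1*(4)*conj(1) + 1*(-4)*conj(-1) + 2*(-1)*conj(-1) + 2*(1)*conj(1) + 3*(0)*conj(1) + 3*(0)*conj(-1)]
      = (1/12)[(4) + (4) + (2) + (2) + (0) + (0)] = 12/12 = 1
  <chi_5*chi_6, chi_4> = (1/12)[1*(4)*conj(1) + 1*(-4)*conj(-1) + 2*(-1)*conj(-1) + 2*(1)*conj(1) + 3*(0)*conj(-1) + 3*(0)*conj(1)]
      = (1/12)[(4) + (4) + (2) + (2) + (0) + (0)] = 12/12 = 1
  <chi_5*chi_6, chi_5> = (1/12)[1*(4)*conj(2) + 1*(-4)*conj(-2) + 2*(-1)*conj(1) + 2*(1)*conj(-1) + 3*(0)*conj(0) + 3*(0)*conj(0)]
      = (1/12)[(8) + (8) + (-2) + (-2) + (0) + (0)] = 12/12 = 1
  <chi_5*chi_6, chi_6> = (1/12)[1*(4)*conj(2) + 1*(-4)*conj(2) + 2*(-1)*conj(-1) + 2*(1)*conj(-1) + 3*(0)*conj(0) + 3*(0)*conj(0)]
      = (1/12)[(8) + (-8) + (2) + (-2) + (0) + (0)] = 0/12 = 0
Hence the multiplicities are chi_3: 1, chi_4: 1, chi_5: 1. Dimension check: dim(chi_5)*dim(chi_6) = 2*2 = 4 and sum (mult * dim) = 1*1 + 1*1 + 1*2 = 4.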